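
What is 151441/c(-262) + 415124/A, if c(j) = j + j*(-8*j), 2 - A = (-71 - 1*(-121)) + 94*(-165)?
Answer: 12540742033/471946626 ≈ 26.572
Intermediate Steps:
A = 15462 (A = 2 - ((-71 - 1*(-121)) + 94*(-165)) = 2 - ((-71 + 121) - 15510) = 2 - (50 - 15510) = 2 - 1*(-15460) = 2 + 15460 = 15462)
c(j) = j - 8*j**2
151441/c(-262) + 415124/A = 151441/((-262*(1 - 8*(-262)))) + 415124/15462 = 151441/((-262*(1 + 2096))) + 415124*(1/15462) = 151441/((-262*2097)) + 207562/7731 = 151441/(-549414) + 207562/7731 = 151441*(-1/549414) + 207562/7731 = -151441/549414 + 207562/7731 = 12540742033/471946626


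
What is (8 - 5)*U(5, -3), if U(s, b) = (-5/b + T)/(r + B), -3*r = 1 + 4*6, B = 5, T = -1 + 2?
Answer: -12/5 ≈ -2.4000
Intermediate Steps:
T = 1
r = -25/3 (r = -(1 + 4*6)/3 = -(1 + 24)/3 = -1/3*25 = -25/3 ≈ -8.3333)
U(s, b) = -3/10 + 3/(2*b) (U(s, b) = (-5/b + 1)/(-25/3 + 5) = (1 - 5/b)/(-10/3) = (1 - 5/b)*(-3/10) = -3/10 + 3/(2*b))
(8 - 5)*U(5, -3) = (8 - 5)*((3/10)*(5 - 1*(-3))/(-3)) = 3*((3/10)*(-1/3)*(5 + 3)) = 3*((3/10)*(-1/3)*8) = 3*(-4/5) = -12/5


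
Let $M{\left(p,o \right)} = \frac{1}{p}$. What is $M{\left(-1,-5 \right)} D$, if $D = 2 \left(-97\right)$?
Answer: $194$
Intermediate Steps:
$D = -194$
$M{\left(-1,-5 \right)} D = \frac{1}{-1} \left(-194\right) = \left(-1\right) \left(-194\right) = 194$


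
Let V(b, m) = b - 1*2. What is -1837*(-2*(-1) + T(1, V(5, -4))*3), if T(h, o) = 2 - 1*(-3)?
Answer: -31229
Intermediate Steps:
V(b, m) = -2 + b (V(b, m) = b - 2 = -2 + b)
T(h, o) = 5 (T(h, o) = 2 + 3 = 5)
-1837*(-2*(-1) + T(1, V(5, -4))*3) = -1837*(-2*(-1) + 5*3) = -1837*(2 + 15) = -1837*17 = -31229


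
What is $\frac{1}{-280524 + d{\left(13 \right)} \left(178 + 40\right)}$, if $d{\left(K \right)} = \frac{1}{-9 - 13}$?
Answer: $- \frac{11}{3085873} \approx -3.5646 \cdot 10^{-6}$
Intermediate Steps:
$d{\left(K \right)} = - \frac{1}{22}$ ($d{\left(K \right)} = \frac{1}{-22} = - \frac{1}{22}$)
$\frac{1}{-280524 + d{\left(13 \right)} \left(178 + 40\right)} = \frac{1}{-280524 - \frac{178 + 40}{22}} = \frac{1}{-280524 - \frac{109}{11}} = \frac{1}{- \frac{3085873}{11}} = - \frac{11}{3085873}$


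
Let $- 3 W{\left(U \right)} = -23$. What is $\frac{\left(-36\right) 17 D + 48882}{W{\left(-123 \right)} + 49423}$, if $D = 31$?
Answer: $\frac{44865}{74146} \approx 0.60509$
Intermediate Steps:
$W{\left(U \right)} = \frac{23}{3}$ ($W{\left(U \right)} = \left(- \frac{1}{3}\right) \left(-23\right) = \frac{23}{3}$)
$\frac{\left(-36\right) 17 D + 48882}{W{\left(-123 \right)} + 49423} = \frac{\left(-36\right) 17 \cdot 31 + 48882}{\frac{23}{3} + 49423} = \frac{\left(-612\right) 31 + 48882}{\frac{148292}{3}} = \left(-18972 + 48882\right) \frac{3}{148292} = 29910 \cdot \frac{3}{148292} = \frac{44865}{74146}$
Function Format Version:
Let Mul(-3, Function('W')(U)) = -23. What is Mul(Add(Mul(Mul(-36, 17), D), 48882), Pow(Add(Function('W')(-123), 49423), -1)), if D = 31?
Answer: Rational(44865, 74146) ≈ 0.60509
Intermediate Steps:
Function('W')(U) = Rational(23, 3) (Function('W')(U) = Mul(Rational(-1, 3), -23) = Rational(23, 3))
Mul(Add(Mul(Mul(-36, 17), D), 48882), Pow(Add(Function('W')(-123), 49423), -1)) = Mul(Add(Mul(Mul(-36, 17), 31), 48882), Pow(Add(Rational(23, 3), 49423), -1)) = Mul(Add(Mul(-612, 31), 48882), Pow(Rational(148292, 3), -1)) = Mul(Add(-18972, 48882), Rational(3, 148292)) = Mul(29910, Rational(3, 148292)) = Rational(44865, 74146)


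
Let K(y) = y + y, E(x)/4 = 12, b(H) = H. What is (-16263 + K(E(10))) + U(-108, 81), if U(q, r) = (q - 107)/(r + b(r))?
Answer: -2619269/162 ≈ -16168.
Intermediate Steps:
E(x) = 48 (E(x) = 4*12 = 48)
U(q, r) = (-107 + q)/(2*r) (U(q, r) = (q - 107)/(r + r) = (-107 + q)/((2*r)) = (-107 + q)*(1/(2*r)) = (-107 + q)/(2*r))
K(y) = 2*y
(-16263 + K(E(10))) + U(-108, 81) = (-16263 + 2*48) + (½)*(-107 - 108)/81 = (-16263 + 96) + (½)*(1/81)*(-215) = -16167 - 215/162 = -2619269/162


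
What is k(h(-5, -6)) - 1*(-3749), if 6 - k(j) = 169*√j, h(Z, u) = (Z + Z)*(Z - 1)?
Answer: 3755 - 338*√15 ≈ 2445.9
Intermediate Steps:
h(Z, u) = 2*Z*(-1 + Z) (h(Z, u) = (2*Z)*(-1 + Z) = 2*Z*(-1 + Z))
k(j) = 6 - 169*√j
k(h(-5, -6)) - 1*(-3749) = (6 - 169*2*√15) - 1*(-3749) = (6 - 169*2*√15) + 3749 = (6 - 338*√15) + 3749 = 3755 - 338*√15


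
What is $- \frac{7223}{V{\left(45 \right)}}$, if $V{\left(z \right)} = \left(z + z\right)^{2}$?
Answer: $- \frac{7223}{8100} \approx -0.89173$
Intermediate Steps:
$V{\left(z \right)} = 4 z^{2}$ ($V{\left(z \right)} = \left(2 z\right)^{2} = 4 z^{2}$)
$- \frac{7223}{V{\left(45 \right)}} = - \frac{7223}{4 \cdot 45^{2}} = - \frac{7223}{4 \cdot 2025} = - \frac{7223}{8100}$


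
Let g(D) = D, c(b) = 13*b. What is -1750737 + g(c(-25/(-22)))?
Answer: -38515889/22 ≈ -1.7507e+6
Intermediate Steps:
-1750737 + g(c(-25/(-22))) = -1750737 + 13*(-25/(-22)) = -1750737 + 13*(-25*(-1/22)) = -1750737 + 13*(25/22) = -1750737 + 325/22 = -38515889/22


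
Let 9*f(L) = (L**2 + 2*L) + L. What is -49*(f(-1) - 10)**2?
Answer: -414736/81 ≈ -5120.2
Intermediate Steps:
f(L) = L/3 + L**2/9 (f(L) = ((L**2 + 2*L) + L)/9 = (L**2 + 3*L)/9 = L/3 + L**2/9)
-49*(f(-1) - 10)**2 = -49*((1/9)*(-1)*(3 - 1) - 10)**2 = -49*((1/9)*(-1)*2 - 10)**2 = -49*(-2/9 - 10)**2 = -49*(-92/9)**2 = -49*8464/81 = -414736/81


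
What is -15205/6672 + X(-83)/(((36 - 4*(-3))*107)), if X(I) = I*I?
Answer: -167341/178476 ≈ -0.93761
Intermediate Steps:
X(I) = I²
-15205/6672 + X(-83)/(((36 - 4*(-3))*107)) = -15205/6672 + (-83)²/(((36 - 4*(-3))*107)) = -15205*1/6672 + 6889/(((36 + 12)*107)) = -15205/6672 + 6889/((48*107)) = -15205/6672 + 6889/5136 = -167341/178476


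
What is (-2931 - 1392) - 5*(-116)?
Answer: -3743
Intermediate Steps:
(-2931 - 1392) - 5*(-116) = -4323 + 580 = -3743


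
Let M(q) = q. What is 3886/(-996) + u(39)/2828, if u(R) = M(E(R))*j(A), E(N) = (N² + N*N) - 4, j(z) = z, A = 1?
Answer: -71105/25149 ≈ -2.8274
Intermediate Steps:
E(N) = -4 + 2*N² (E(N) = (N² + N²) - 4 = 2*N² - 4 = -4 + 2*N²)
u(R) = -4 + 2*R² (u(R) = (-4 + 2*R²)*1 = -4 + 2*R²)
3886/(-996) + u(39)/2828 = 3886/(-996) + (-4 + 2*39²)/2828 = 3886*(-1/996) + (-4 + 2*1521)*(1/2828) = -1943/498 + (-4 + 3042)*(1/2828) = -1943/498 + 3038*(1/2828) = -1943/498 + 217/202 = -71105/25149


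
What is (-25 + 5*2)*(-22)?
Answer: 330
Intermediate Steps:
(-25 + 5*2)*(-22) = (-25 + 10)*(-22) = -15*(-22) = 330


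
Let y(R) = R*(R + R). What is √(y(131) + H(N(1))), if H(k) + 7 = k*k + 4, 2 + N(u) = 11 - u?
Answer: √34383 ≈ 185.43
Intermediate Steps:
N(u) = 9 - u (N(u) = -2 + (11 - u) = 9 - u)
H(k) = -3 + k² (H(k) = -7 + (k*k + 4) = -7 + (k² + 4) = -7 + (4 + k²) = -3 + k²)
y(R) = 2*R² (y(R) = R*(2*R) = 2*R²)
√(y(131) + H(N(1))) = √(2*131² + (-3 + (9 - 1*1)²)) = √(2*17161 + (-3 + (9 - 1)²)) = √(34322 + (-3 + 8²)) = √(34322 + (-3 + 64)) = √(34322 + 61) = √34383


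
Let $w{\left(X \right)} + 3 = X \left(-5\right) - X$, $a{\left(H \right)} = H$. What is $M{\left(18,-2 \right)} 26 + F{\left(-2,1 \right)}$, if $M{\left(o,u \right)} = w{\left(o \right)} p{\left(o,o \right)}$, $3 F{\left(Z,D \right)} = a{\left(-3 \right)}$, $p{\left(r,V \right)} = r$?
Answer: $-51949$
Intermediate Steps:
$w{\left(X \right)} = -3 - 6 X$ ($w{\left(X \right)} = -3 + \left(X \left(-5\right) - X\right) = -3 - 6 X$)
$F{\left(Z,D \right)} = -1$ ($F{\left(Z,D \right)} = \frac{1}{3} \left(-3\right) = -1$)
$M{\left(o,u \right)} = o \left(-3 - 6 o\right)$ ($M{\left(o,u \right)} = \left(-3 - 6 o\right) o = o \left(-3 - 6 o\right)$)
$M{\left(18,-2 \right)} 26 + F{\left(-2,1 \right)} = \left(-3\right) 18 \left(1 + 2 \cdot 18\right) 26 - 1 = \left(-3\right) 18 \left(1 + 36\right) 26 - 1 = \left(-3\right) 18 \cdot 37 \cdot 26 - 1 = \left(-1998\right) 26 - 1 = -51948 - 1 = -51949$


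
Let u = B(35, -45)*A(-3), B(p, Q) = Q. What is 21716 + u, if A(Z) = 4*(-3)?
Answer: 22256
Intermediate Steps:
A(Z) = -12
u = 540 (u = -45*(-12) = 540)
21716 + u = 21716 + 540 = 22256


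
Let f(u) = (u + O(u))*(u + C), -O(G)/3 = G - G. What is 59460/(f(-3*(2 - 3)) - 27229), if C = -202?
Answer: -29730/13913 ≈ -2.1368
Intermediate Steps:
O(G) = 0 (O(G) = -3*(G - G) = -3*0 = 0)
f(u) = u*(-202 + u) (f(u) = (u + 0)*(u - 202) = u*(-202 + u))
59460/(f(-3*(2 - 3)) - 27229) = 59460/((-3*(2 - 3))*(-202 - 3*(2 - 3)) - 27229) = 59460/((-3*(-1))*(-202 - 3*(-1)) - 27229) = 59460/(3*(-202 + 3) - 27229) = 59460/(3*(-199) - 27229) = 59460/(-597 - 27229) = 59460/(-27826) = 59460*(-1/27826) = -29730/13913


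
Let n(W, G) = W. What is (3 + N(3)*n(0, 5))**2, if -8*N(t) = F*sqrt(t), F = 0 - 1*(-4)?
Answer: 9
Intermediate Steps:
F = 4 (F = 0 + 4 = 4)
N(t) = -sqrt(t)/2
(3 + N(3)*n(0, 5))**2 = (3 - sqrt(3)/2*0)**2 = (3 + 0)**2 = 3**2 = 9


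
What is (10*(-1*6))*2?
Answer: -120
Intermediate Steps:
(10*(-1*6))*2 = (10*(-6))*2 = -60*2 = -120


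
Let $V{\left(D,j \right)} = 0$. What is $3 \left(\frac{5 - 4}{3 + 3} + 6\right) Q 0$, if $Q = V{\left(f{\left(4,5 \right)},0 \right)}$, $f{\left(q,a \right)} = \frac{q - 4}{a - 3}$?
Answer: $0$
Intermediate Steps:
$f{\left(q,a \right)} = \frac{-4 + q}{-3 + a}$
$Q = 0$
$3 \left(\frac{5 - 4}{3 + 3} + 6\right) Q 0 = 3 \left(\frac{5 - 4}{3 + 3} + 6\right) 0 \cdot 0 = 3 \left(1 \cdot \frac{1}{6} + 6\right) 0 \cdot 0 = 3 \left(\frac{1}{6} + 6\right) 0 \cdot 0 = 3 \cdot \frac{37}{6} \cdot 0 \cdot 0 = \frac{37}{2} \cdot 0 \cdot 0 = 0 \cdot 0 = 0$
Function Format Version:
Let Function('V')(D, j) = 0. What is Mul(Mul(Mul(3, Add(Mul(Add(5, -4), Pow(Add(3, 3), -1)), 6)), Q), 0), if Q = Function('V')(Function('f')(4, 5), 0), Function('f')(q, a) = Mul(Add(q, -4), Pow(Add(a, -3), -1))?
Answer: 0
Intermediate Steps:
Function('f')(q, a) = Mul(Pow(Add(-3, a), -1), Add(-4, q)) (Function('f')(q, a) = Mul(Add(-4, q), Pow(Add(-3, a), -1)) = Mul(Pow(Add(-3, a), -1), Add(-4, q)))
Q = 0
Mul(Mul(Mul(3, Add(Mul(Add(5, -4), Pow(Add(3, 3), -1)), 6)), Q), 0) = Mul(Mul(Mul(3, Add(Mul(Add(5, -4), Pow(Add(3, 3), -1)), 6)), 0), 0) = Mul(Mul(Mul(3, Add(Mul(1, Pow(6, -1)), 6)), 0), 0) = Mul(Mul(Mul(3, Add(Mul(1, Rational(1, 6)), 6)), 0), 0) = Mul(Mul(Mul(3, Add(Rational(1, 6), 6)), 0), 0) = Mul(Mul(Mul(3, Rational(37, 6)), 0), 0) = Mul(Mul(Rational(37, 2), 0), 0) = Mul(0, 0) = 0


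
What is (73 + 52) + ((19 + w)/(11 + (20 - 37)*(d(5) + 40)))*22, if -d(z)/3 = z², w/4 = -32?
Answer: 36676/303 ≈ 121.04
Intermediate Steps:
w = -128 (w = 4*(-32) = -128)
d(z) = -3*z²
(73 + 52) + ((19 + w)/(11 + (20 - 37)*(d(5) + 40)))*22 = (73 + 52) + ((19 - 128)/(11 + (20 - 37)*(-3*5² + 40)))*22 = 125 - 109/(11 - 17*(-3*25 + 40))*22 = 125 - 109/(11 - 17*(-75 + 40))*22 = 125 - 109/(11 - 17*(-35))*22 = 125 - 109/(11 + 595)*22 = 125 - 109/606*22 = 125 - 1199/303 = 36676/303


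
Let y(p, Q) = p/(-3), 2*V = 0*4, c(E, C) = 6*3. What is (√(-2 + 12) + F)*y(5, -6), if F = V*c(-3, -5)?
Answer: -5*√10/3 ≈ -5.2705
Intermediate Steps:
c(E, C) = 18
V = 0 (V = (0*4)/2 = (½)*0 = 0)
F = 0 (F = 0*18 = 0)
y(p, Q) = -p/3 (y(p, Q) = p*(-⅓) = -p/3)
(√(-2 + 12) + F)*y(5, -6) = (√(-2 + 12) + 0)*(-⅓*5) = (√10 + 0)*(-5/3) = √10*(-5/3) = -5*√10/3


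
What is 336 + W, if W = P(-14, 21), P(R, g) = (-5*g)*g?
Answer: -1869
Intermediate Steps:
P(R, g) = -5*g**2
W = -2205 (W = -5*21**2 = -5*441 = -2205)
336 + W = 336 - 2205 = -1869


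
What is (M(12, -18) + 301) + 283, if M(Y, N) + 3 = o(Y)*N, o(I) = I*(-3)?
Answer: 1229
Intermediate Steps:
o(I) = -3*I
M(Y, N) = -3 - 3*N*Y (M(Y, N) = -3 + (-3*Y)*N = -3 - 3*N*Y)
(M(12, -18) + 301) + 283 = ((-3 - 3*(-18)*12) + 301) + 283 = ((-3 + 648) + 301) + 283 = (645 + 301) + 283 = 946 + 283 = 1229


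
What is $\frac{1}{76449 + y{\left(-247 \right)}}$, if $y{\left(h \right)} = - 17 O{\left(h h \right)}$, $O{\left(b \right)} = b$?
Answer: $- \frac{1}{960704} \approx -1.0409 \cdot 10^{-6}$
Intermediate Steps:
$y{\left(h \right)} = - 17 h^{2}$ ($y{\left(h \right)} = - 17 h h = - 17 h^{2}$)
$\frac{1}{76449 + y{\left(-247 \right)}} = \frac{1}{76449 - 17 \left(-247\right)^{2}} = \frac{1}{76449 - 1037153} = \frac{1}{-960704} = - \frac{1}{960704}$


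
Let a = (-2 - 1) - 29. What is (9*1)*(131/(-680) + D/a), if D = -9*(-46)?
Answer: -160713/1360 ≈ -118.17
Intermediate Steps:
D = 414
a = -32 (a = -3 - 29 = -32)
(9*1)*(131/(-680) + D/a) = (9*1)*(131/(-680) + 414/(-32)) = 9*(131*(-1/680) + 414*(-1/32)) = 9*(-131/680 - 207/16) = 9*(-17857/1360) = -160713/1360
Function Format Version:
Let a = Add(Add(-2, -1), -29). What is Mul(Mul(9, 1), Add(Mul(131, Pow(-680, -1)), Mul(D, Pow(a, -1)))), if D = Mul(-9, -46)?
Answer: Rational(-160713, 1360) ≈ -118.17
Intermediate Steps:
D = 414
a = -32 (a = Add(-3, -29) = -32)
Mul(Mul(9, 1), Add(Mul(131, Pow(-680, -1)), Mul(D, Pow(a, -1)))) = Mul(Mul(9, 1), Add(Mul(131, Pow(-680, -1)), Mul(414, Pow(-32, -1)))) = Mul(9, Add(Mul(131, Rational(-1, 680)), Mul(414, Rational(-1, 32)))) = Mul(9, Add(Rational(-131, 680), Rational(-207, 16))) = Mul(9, Rational(-17857, 1360)) = Rational(-160713, 1360)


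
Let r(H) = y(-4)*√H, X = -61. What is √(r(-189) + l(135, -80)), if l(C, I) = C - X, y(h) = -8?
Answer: 2*√(49 - 6*I*√21) ≈ 14.504 - 3.7914*I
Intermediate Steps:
l(C, I) = 61 + C (l(C, I) = C - 1*(-61) = C + 61 = 61 + C)
r(H) = -8*√H
√(r(-189) + l(135, -80)) = √(-24*I*√21 + (61 + 135)) = √(-24*I*√21 + 196) = √(196 - 24*I*√21)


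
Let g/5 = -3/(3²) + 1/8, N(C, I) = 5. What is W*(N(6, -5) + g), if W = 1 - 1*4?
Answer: -95/8 ≈ -11.875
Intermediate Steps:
W = -3 (W = 1 - 4 = -3)
g = -25/24 (g = 5*(-3/(3²) + 1/8) = 5*(-3/9 + 1*(⅛)) = 5*(-3*⅑ + ⅛) = 5*(-⅓ + ⅛) = 5*(-5/24) = -25/24 ≈ -1.0417)
W*(N(6, -5) + g) = -3*(5 - 25/24) = -3*95/24 = -95/8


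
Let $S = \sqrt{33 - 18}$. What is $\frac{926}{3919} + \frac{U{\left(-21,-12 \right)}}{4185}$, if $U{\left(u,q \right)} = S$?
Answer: $\frac{926}{3919} + \frac{\sqrt{15}}{4185} \approx 0.23721$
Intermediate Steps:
$S = \sqrt{15} \approx 3.873$
$U{\left(u,q \right)} = \sqrt{15}$
$\frac{926}{3919} + \frac{U{\left(-21,-12 \right)}}{4185} = \frac{926}{3919} + \frac{\sqrt{15}}{4185}$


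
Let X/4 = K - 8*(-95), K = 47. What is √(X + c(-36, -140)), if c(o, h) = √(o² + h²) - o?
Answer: 2*√(816 + √1306) ≈ 58.383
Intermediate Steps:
X = 3228 (X = 4*(47 - 8*(-95)) = 4*(47 + 760) = 4*807 = 3228)
c(o, h) = √(h² + o²) - o
√(X + c(-36, -140)) = √(3228 + (√((-140)² + (-36)²) - 1*(-36))) = √(3228 + (√(19600 + 1296) + 36)) = √(3228 + (√20896 + 36)) = √(3228 + (4*√1306 + 36)) = √(3228 + (36 + 4*√1306)) = √(3264 + 4*√1306)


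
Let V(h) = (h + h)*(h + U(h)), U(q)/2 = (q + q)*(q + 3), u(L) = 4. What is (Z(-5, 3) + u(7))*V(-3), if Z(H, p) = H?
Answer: -18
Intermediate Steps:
U(q) = 4*q*(3 + q) (U(q) = 2*((q + q)*(q + 3)) = 2*((2*q)*(3 + q)) = 2*(2*q*(3 + q)) = 4*q*(3 + q))
V(h) = 2*h*(h + 4*h*(3 + h)) (V(h) = (h + h)*(h + 4*h*(3 + h)) = (2*h)*(h + 4*h*(3 + h)) = 2*h*(h + 4*h*(3 + h)))
(Z(-5, 3) + u(7))*V(-3) = (-5 + 4)*((-3)²*(26 + 8*(-3))) = -9*(26 - 24) = -9*2 = -1*18 = -18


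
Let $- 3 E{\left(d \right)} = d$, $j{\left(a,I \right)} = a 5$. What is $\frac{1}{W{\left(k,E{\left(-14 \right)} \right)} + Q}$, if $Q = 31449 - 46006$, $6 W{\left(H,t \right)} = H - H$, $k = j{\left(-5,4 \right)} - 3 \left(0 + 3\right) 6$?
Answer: $- \frac{1}{14557} \approx -6.8696 \cdot 10^{-5}$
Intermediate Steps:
$j{\left(a,I \right)} = 5 a$
$E{\left(d \right)} = - \frac{d}{3}$
$k = -79$ ($k = 5 \left(-5\right) - 3 \left(0 + 3\right) 6 = -25 - 3 \cdot 3 \cdot 6 = -25 - 54 = -79$)
$W{\left(H,t \right)} = 0$ ($W{\left(H,t \right)} = \frac{H - H}{6} = \frac{1}{6} \cdot 0 = 0$)
$Q = -14557$ ($Q = 31449 - 46006 = -14557$)
$\frac{1}{W{\left(k,E{\left(-14 \right)} \right)} + Q} = \frac{1}{0 - 14557} = \frac{1}{-14557} = - \frac{1}{14557}$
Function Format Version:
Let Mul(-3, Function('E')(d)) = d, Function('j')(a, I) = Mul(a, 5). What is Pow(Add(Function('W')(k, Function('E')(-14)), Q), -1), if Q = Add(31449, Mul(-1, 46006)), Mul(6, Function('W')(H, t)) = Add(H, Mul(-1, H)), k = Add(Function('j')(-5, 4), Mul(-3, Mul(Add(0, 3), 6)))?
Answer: Rational(-1, 14557) ≈ -6.8696e-5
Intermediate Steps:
Function('j')(a, I) = Mul(5, a)
Function('E')(d) = Mul(Rational(-1, 3), d)
k = -79 (k = Add(Mul(5, -5), Mul(-3, Mul(Add(0, 3), 6))) = Add(-25, Mul(-3, Mul(3, 6))) = Add(-25, Mul(-3, 18)) = Add(-25, -54) = -79)
Function('W')(H, t) = 0 (Function('W')(H, t) = Mul(Rational(1, 6), Add(H, Mul(-1, H))) = Mul(Rational(1, 6), 0) = 0)
Q = -14557 (Q = Add(31449, -46006) = -14557)
Pow(Add(Function('W')(k, Function('E')(-14)), Q), -1) = Pow(Add(0, -14557), -1) = Pow(-14557, -1) = Rational(-1, 14557)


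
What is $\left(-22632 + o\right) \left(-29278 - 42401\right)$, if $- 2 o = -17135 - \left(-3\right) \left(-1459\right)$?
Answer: $851259804$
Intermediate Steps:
$o = 10756$ ($o = - \frac{-17135 - \left(-3\right) \left(-1459\right)}{2} = - \frac{-17135 - 4377}{2} = \left(- \frac{1}{2}\right) \left(-21512\right) = 10756$)
$\left(-22632 + o\right) \left(-29278 - 42401\right) = \left(-22632 + 10756\right) \left(-29278 - 42401\right) = \left(-11876\right) \left(-71679\right) = 851259804$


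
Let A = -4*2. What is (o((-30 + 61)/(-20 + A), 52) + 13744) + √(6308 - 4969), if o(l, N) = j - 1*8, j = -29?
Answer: 13707 + √1339 ≈ 13744.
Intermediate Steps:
A = -8
o(l, N) = -37 (o(l, N) = -29 - 1*8 = -29 - 8 = -37)
(o((-30 + 61)/(-20 + A), 52) + 13744) + √(6308 - 4969) = (-37 + 13744) + √(6308 - 4969) = 13707 + √1339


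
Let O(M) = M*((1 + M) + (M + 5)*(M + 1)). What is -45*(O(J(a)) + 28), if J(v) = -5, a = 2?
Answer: -2160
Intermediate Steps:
O(M) = M*(1 + M + (1 + M)*(5 + M)) (O(M) = M*((1 + M) + (5 + M)*(1 + M)) = M*((1 + M) + (1 + M)*(5 + M)) = M*(1 + M + (1 + M)*(5 + M)))
-45*(O(J(a)) + 28) = -45*(-5*(6 + (-5)² + 7*(-5)) + 28) = -45*(-5*(6 + 25 - 35) + 28) = -45*(-5*(-4) + 28) = -45*(20 + 28) = -45*48 = -2160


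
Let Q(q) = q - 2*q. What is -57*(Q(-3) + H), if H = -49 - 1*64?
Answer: 6270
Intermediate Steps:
H = -113 (H = -49 - 64 = -113)
Q(q) = -q
-57*(Q(-3) + H) = -57*(-1*(-3) - 113) = -57*(3 - 113) = -57*(-110) = 6270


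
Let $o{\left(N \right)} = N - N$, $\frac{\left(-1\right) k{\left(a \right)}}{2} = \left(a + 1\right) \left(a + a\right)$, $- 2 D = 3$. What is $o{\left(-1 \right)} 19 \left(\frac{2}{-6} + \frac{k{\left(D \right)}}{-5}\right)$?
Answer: $0$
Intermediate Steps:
$D = - \frac{3}{2}$ ($D = \left(- \frac{1}{2}\right) 3 = - \frac{3}{2} \approx -1.5$)
$k{\left(a \right)} = - 4 a \left(1 + a\right)$ ($k{\left(a \right)} = - 2 \left(a + 1\right) \left(a + a\right) = - 2 \left(1 + a\right) 2 a = - 2 \cdot 2 a \left(1 + a\right) = - 4 a \left(1 + a\right)$)
$o{\left(N \right)} = 0$
$o{\left(-1 \right)} 19 \left(\frac{2}{-6} + \frac{k{\left(D \right)}}{-5}\right) = 0 \cdot 19 \left(\frac{2}{-6} + \frac{\left(-4\right) \left(- \frac{3}{2}\right) \left(1 - \frac{3}{2}\right)}{-5}\right) = 0 \left(2 \left(- \frac{1}{6}\right) + \left(-4\right) \left(- \frac{3}{2}\right) \left(- \frac{1}{2}\right) \left(- \frac{1}{5}\right)\right) = 0 \left(- \frac{1}{3} - - \frac{3}{5}\right) = 0 \left(- \frac{1}{3} + \frac{3}{5}\right) = 0 \cdot \frac{4}{15} = 0$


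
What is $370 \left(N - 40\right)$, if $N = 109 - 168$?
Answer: $-36630$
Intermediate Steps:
$N = -59$ ($N = 109 - 168 = -59$)
$370 \left(N - 40\right) = 370 \left(-59 - 40\right) = 370 \left(-99\right) = -36630$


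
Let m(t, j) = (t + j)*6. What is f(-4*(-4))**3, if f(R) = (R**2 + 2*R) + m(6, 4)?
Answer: 42144192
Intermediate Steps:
m(t, j) = 6*j + 6*t (m(t, j) = (j + t)*6 = 6*j + 6*t)
f(R) = 60 + R**2 + 2*R (f(R) = (R**2 + 2*R) + (6*4 + 6*6) = (R**2 + 2*R) + (24 + 36) = (R**2 + 2*R) + 60 = 60 + R**2 + 2*R)
f(-4*(-4))**3 = (60 + (-4*(-4))**2 + 2*(-4*(-4)))**3 = (60 + 16**2 + 2*16)**3 = (60 + 256 + 32)**3 = 348**3 = 42144192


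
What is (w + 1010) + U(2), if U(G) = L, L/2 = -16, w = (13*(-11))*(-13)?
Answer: 2837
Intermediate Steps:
w = 1859 (w = -143*(-13) = 1859)
L = -32 (L = 2*(-16) = -32)
U(G) = -32
(w + 1010) + U(2) = (1859 + 1010) - 32 = 2869 - 32 = 2837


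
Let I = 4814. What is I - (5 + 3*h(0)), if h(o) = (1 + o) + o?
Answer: 4806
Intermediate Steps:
h(o) = 1 + 2*o
I - (5 + 3*h(0)) = 4814 - (5 + 3*(1 + 2*0)) = 4814 - (5 + 3*(1 + 0)) = 4814 - (5 + 3*1) = 4814 - (5 + 3) = 4814 - 1*8 = 4814 - 8 = 4806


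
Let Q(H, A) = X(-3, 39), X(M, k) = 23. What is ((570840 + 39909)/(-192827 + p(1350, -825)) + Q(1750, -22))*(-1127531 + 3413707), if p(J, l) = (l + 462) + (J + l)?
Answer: 8734440572096/192665 ≈ 4.5335e+7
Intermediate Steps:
Q(H, A) = 23
p(J, l) = 462 + J + 2*l (p(J, l) = (462 + l) + (J + l) = 462 + J + 2*l)
((570840 + 39909)/(-192827 + p(1350, -825)) + Q(1750, -22))*(-1127531 + 3413707) = ((570840 + 39909)/(-192827 + (462 + 1350 + 2*(-825))) + 23)*(-1127531 + 3413707) = (610749/(-192827 + (462 + 1350 - 1650)) + 23)*2286176 = (610749/(-192827 + 162) + 23)*2286176 = (610749/(-192665) + 23)*2286176 = (610749*(-1/192665) + 23)*2286176 = (-610749/192665 + 23)*2286176 = (3820546/192665)*2286176 = 8734440572096/192665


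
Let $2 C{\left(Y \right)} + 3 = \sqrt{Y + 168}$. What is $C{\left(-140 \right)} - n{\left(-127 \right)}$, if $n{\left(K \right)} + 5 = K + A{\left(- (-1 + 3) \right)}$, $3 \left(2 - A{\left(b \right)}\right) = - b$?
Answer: $\frac{775}{6} + \sqrt{7} \approx 131.81$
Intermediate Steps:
$A{\left(b \right)} = 2 + \frac{b}{3}$ ($A{\left(b \right)} = 2 - \frac{\left(-1\right) b}{3} = 2 + \frac{b}{3}$)
$n{\left(K \right)} = - \frac{11}{3} + K$ ($n{\left(K \right)} = -5 + \left(K + \left(2 + \frac{\left(-1\right) \left(-1 + 3\right)}{3}\right)\right) = -5 + \left(K + \left(2 + \frac{\left(-1\right) 2}{3}\right)\right) = -5 + \left(K + \left(2 + \frac{1}{3} \left(-2\right)\right)\right) = -5 + \left(K + \left(2 - \frac{2}{3}\right)\right) = -5 + \left(K + \frac{4}{3}\right) = -5 + \left(\frac{4}{3} + K\right) = - \frac{11}{3} + K$)
$C{\left(Y \right)} = - \frac{3}{2} + \frac{\sqrt{168 + Y}}{2}$ ($C{\left(Y \right)} = - \frac{3}{2} + \frac{\sqrt{Y + 168}}{2} = - \frac{3}{2} + \frac{\sqrt{168 + Y}}{2}$)
$C{\left(-140 \right)} - n{\left(-127 \right)} = \left(- \frac{3}{2} + \frac{\sqrt{168 - 140}}{2}\right) - \left(- \frac{11}{3} - 127\right) = \left(- \frac{3}{2} + \frac{\sqrt{28}}{2}\right) - - \frac{392}{3} = \left(- \frac{3}{2} + \frac{2 \sqrt{7}}{2}\right) + \frac{392}{3} = \left(- \frac{3}{2} + \sqrt{7}\right) + \frac{392}{3} = \frac{775}{6} + \sqrt{7}$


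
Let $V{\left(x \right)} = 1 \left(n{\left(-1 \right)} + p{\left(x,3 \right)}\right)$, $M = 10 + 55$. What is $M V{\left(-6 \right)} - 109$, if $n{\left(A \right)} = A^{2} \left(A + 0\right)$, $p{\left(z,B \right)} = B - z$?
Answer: $411$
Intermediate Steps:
$n{\left(A \right)} = A^{3}$ ($n{\left(A \right)} = A^{2} A = A^{3}$)
$M = 65$
$V{\left(x \right)} = 2 - x$ ($V{\left(x \right)} = 1 \left(\left(-1\right)^{3} - \left(-3 + x\right)\right) = 1 \left(-1 - \left(-3 + x\right)\right) = 1 \left(2 - x\right) = 2 - x$)
$M V{\left(-6 \right)} - 109 = 65 \left(2 - -6\right) - 109 = 65 \left(2 + 6\right) - 109 = 65 \cdot 8 - 109 = 520 - 109 = 411$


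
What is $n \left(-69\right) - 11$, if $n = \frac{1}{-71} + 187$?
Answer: $- \frac{916825}{71} \approx -12913.0$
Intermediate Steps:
$n = \frac{13276}{71}$ ($n = - \frac{1}{71} + 187 = \frac{13276}{71} \approx 186.99$)
$n \left(-69\right) - 11 = \frac{13276}{71} \left(-69\right) - 11 = - \frac{916044}{71} - 11 = - \frac{916825}{71}$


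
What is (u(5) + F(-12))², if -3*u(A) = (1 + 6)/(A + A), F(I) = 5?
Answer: 20449/900 ≈ 22.721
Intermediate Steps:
u(A) = -7/(6*A) (u(A) = -(1 + 6)/(3*(A + A)) = -7/(3*(2*A)) = -7*1/(2*A)/3 = -7/(6*A))
(u(5) + F(-12))² = (-7/6/5 + 5)² = (-7/6*⅕ + 5)² = (-7/30 + 5)² = (143/30)² = 20449/900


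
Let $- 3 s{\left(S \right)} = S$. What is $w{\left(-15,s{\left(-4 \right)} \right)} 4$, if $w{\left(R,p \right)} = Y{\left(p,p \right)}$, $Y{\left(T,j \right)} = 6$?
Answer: $24$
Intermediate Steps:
$s{\left(S \right)} = - \frac{S}{3}$
$w{\left(R,p \right)} = 6$
$w{\left(-15,s{\left(-4 \right)} \right)} 4 = 6 \cdot 4 = 24$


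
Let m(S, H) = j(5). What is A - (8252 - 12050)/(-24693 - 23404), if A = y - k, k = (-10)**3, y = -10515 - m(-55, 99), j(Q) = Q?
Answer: -457887238/48097 ≈ -9520.1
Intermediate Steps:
m(S, H) = 5
y = -10520 (y = -10515 - 1*5 = -10515 - 5 = -10520)
k = -1000
A = -9520 (A = -10520 - 1*(-1000) = -10520 + 1000 = -9520)
A - (8252 - 12050)/(-24693 - 23404) = -9520 - (8252 - 12050)/(-24693 - 23404) = -9520 - (-3798)/(-48097) = -9520 - (-3798)*(-1)/48097 = -9520 - 1*3798/48097 = -9520 - 3798/48097 = -457887238/48097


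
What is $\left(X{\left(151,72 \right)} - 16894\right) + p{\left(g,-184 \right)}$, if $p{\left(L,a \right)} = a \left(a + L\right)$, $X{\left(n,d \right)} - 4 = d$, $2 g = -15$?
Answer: $18418$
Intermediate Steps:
$g = - \frac{15}{2}$ ($g = \frac{1}{2} \left(-15\right) = - \frac{15}{2} \approx -7.5$)
$X{\left(n,d \right)} = 4 + d$
$p{\left(L,a \right)} = a \left(L + a\right)$
$\left(X{\left(151,72 \right)} - 16894\right) + p{\left(g,-184 \right)} = \left(\left(4 + 72\right) - 16894\right) - 184 \left(- \frac{15}{2} - 184\right) = \left(76 - 16894\right) - -35236 = -16818 + 35236 = 18418$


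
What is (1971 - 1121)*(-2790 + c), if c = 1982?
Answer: -686800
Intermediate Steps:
(1971 - 1121)*(-2790 + c) = (1971 - 1121)*(-2790 + 1982) = 850*(-808) = -686800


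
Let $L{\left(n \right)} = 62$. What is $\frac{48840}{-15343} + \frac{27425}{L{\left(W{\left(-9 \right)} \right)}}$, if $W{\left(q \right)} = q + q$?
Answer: $\frac{417753695}{951266} \approx 439.16$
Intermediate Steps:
$W{\left(q \right)} = 2 q$
$\frac{48840}{-15343} + \frac{27425}{L{\left(W{\left(-9 \right)} \right)}} = \frac{48840}{-15343} + \frac{27425}{62} = 48840 \left(- \frac{1}{15343}\right) + 27425 \cdot \frac{1}{62} = - \frac{48840}{15343} + \frac{27425}{62} = \frac{417753695}{951266}$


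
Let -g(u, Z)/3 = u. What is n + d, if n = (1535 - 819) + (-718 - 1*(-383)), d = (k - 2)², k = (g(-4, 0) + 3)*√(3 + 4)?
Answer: 1960 - 60*√7 ≈ 1801.3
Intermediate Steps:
g(u, Z) = -3*u
k = 15*√7 (k = (-3*(-4) + 3)*√(3 + 4) = (12 + 3)*√7 = 15*√7 ≈ 39.686)
d = (-2 + 15*√7)² (d = (15*√7 - 2)² = (-2 + 15*√7)² ≈ 1420.3)
n = 381 (n = 716 + (-718 + 383) = 716 - 335 = 381)
n + d = 381 + (1579 - 60*√7) = 1960 - 60*√7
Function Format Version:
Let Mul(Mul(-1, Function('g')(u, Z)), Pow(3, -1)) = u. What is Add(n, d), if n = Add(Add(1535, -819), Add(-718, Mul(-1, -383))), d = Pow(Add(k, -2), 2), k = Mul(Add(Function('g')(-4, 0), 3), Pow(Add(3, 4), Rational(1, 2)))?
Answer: Add(1960, Mul(-60, Pow(7, Rational(1, 2)))) ≈ 1801.3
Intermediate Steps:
Function('g')(u, Z) = Mul(-3, u)
k = Mul(15, Pow(7, Rational(1, 2))) (k = Mul(Add(Mul(-3, -4), 3), Pow(Add(3, 4), Rational(1, 2))) = Mul(Add(12, 3), Pow(7, Rational(1, 2))) = Mul(15, Pow(7, Rational(1, 2))) ≈ 39.686)
d = Pow(Add(-2, Mul(15, Pow(7, Rational(1, 2)))), 2) (d = Pow(Add(Mul(15, Pow(7, Rational(1, 2))), -2), 2) = Pow(Add(-2, Mul(15, Pow(7, Rational(1, 2)))), 2) ≈ 1420.3)
n = 381 (n = Add(716, Add(-718, 383)) = Add(716, -335) = 381)
Add(n, d) = Add(381, Add(1579, Mul(-60, Pow(7, Rational(1, 2))))) = Add(1960, Mul(-60, Pow(7, Rational(1, 2))))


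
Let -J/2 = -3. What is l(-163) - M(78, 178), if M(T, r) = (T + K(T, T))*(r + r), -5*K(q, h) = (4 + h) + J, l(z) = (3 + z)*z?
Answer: 22888/5 ≈ 4577.6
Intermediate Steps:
J = 6 (J = -2*(-3) = 6)
l(z) = z*(3 + z)
K(q, h) = -2 - h/5 (K(q, h) = -((4 + h) + 6)/5 = -(10 + h)/5 = -2 - h/5)
M(T, r) = 2*r*(-2 + 4*T/5) (M(T, r) = (T + (-2 - T/5))*(r + r) = (-2 + 4*T/5)*(2*r) = 2*r*(-2 + 4*T/5))
l(-163) - M(78, 178) = -163*(3 - 163) - 4*178*(-5 + 2*78)/5 = -163*(-160) - 4*178*(-5 + 156)/5 = 26080 - 4*178*151/5 = 26080 - 1*107512/5 = 26080 - 107512/5 = 22888/5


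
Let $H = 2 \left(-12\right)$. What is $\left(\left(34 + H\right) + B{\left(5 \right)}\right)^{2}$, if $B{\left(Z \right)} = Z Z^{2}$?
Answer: $18225$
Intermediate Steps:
$B{\left(Z \right)} = Z^{3}$
$H = -24$
$\left(\left(34 + H\right) + B{\left(5 \right)}\right)^{2} = \left(\left(34 - 24\right) + 5^{3}\right)^{2} = \left(10 + 125\right)^{2} = 135^{2} = 18225$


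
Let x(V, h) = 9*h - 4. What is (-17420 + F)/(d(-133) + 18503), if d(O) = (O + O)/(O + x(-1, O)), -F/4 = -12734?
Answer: 3725862/2056939 ≈ 1.8114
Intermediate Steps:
F = 50936 (F = -4*(-12734) = 50936)
x(V, h) = -4 + 9*h
d(O) = 2*O/(-4 + 10*O) (d(O) = (O + O)/(O + (-4 + 9*O)) = (2*O)/(-4 + 10*O) = 2*O/(-4 + 10*O))
(-17420 + F)/(d(-133) + 18503) = (-17420 + 50936)/(-133/(-2 + 5*(-133)) + 18503) = 33516/(-133/(-2 - 665) + 18503) = 33516/(-133/(-667) + 18503) = 33516/(-133*(-1/667) + 18503) = 33516/(133/667 + 18503) = 33516/(12341634/667) = 33516*(667/12341634) = 3725862/2056939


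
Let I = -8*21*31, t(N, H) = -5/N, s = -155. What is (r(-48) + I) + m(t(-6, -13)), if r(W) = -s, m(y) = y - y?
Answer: -5053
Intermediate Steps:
m(y) = 0
r(W) = 155 (r(W) = -1*(-155) = 155)
I = -5208 (I = -168*31 = -5208)
(r(-48) + I) + m(t(-6, -13)) = (155 - 5208) + 0 = -5053 + 0 = -5053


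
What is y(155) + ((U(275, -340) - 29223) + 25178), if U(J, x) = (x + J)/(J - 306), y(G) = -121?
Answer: -129081/31 ≈ -4163.9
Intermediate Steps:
U(J, x) = (J + x)/(-306 + J)
y(155) + ((U(275, -340) - 29223) + 25178) = -121 + (((275 - 340)/(-306 + 275) - 29223) + 25178) = -121 + ((-65/(-31) - 29223) + 25178) = -121 + ((-1/31*(-65) - 29223) + 25178) = -121 + ((65/31 - 29223) + 25178) = -121 + (-905848/31 + 25178) = -121 - 125330/31 = -129081/31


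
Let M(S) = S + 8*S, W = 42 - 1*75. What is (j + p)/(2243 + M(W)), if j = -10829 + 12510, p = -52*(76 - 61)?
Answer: 901/1946 ≈ 0.46300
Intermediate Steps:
W = -33 (W = 42 - 75 = -33)
p = -780 (p = -52*15 = -780)
M(S) = 9*S
j = 1681
(j + p)/(2243 + M(W)) = (1681 - 780)/(2243 + 9*(-33)) = 901/(2243 - 297) = 901/1946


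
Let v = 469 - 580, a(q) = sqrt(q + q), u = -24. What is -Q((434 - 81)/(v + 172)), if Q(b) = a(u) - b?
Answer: 353/61 - 4*I*sqrt(3) ≈ 5.7869 - 6.9282*I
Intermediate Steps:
a(q) = sqrt(2)*sqrt(q) (a(q) = sqrt(2*q) = sqrt(2)*sqrt(q))
v = -111
Q(b) = -b + 4*I*sqrt(3) (Q(b) = sqrt(2)*sqrt(-24) - b = sqrt(2)*(2*I*sqrt(6)) - b = 4*I*sqrt(3) - b = -b + 4*I*sqrt(3))
-Q((434 - 81)/(v + 172)) = -(-(434 - 81)/(-111 + 172) + 4*I*sqrt(3)) = -(-353/61 + 4*I*sqrt(3)) = 353/61 - 4*I*sqrt(3)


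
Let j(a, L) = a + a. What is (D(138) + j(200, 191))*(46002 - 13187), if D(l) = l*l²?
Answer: 86253308680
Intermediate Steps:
D(l) = l³
j(a, L) = 2*a
(D(138) + j(200, 191))*(46002 - 13187) = (138³ + 2*200)*(46002 - 13187) = (2628072 + 400)*32815 = 2628472*32815 = 86253308680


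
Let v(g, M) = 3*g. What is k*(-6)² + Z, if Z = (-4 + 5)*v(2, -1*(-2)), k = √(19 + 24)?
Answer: 6 + 36*√43 ≈ 242.07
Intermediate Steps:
k = √43 ≈ 6.5574
Z = 6 (Z = (-4 + 5)*(3*2) = 1*6 = 6)
k*(-6)² + Z = √43*(-6)² + 6 = √43*36 + 6 = 36*√43 + 6 = 6 + 36*√43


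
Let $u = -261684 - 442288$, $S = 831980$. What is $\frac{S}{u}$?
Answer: $- \frac{207995}{175993} \approx -1.1818$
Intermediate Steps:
$u = -703972$ ($u = -261684 - 442288 = -703972$)
$\frac{S}{u} = \frac{831980}{-703972} = 831980 \left(- \frac{1}{703972}\right) = - \frac{207995}{175993}$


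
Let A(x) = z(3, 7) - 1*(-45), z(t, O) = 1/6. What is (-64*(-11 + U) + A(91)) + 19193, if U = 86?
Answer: 86629/6 ≈ 14438.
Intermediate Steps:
z(t, O) = ⅙
A(x) = 271/6 (A(x) = ⅙ - 1*(-45) = ⅙ + 45 = 271/6)
(-64*(-11 + U) + A(91)) + 19193 = (-64*(-11 + 86) + 271/6) + 19193 = (-64*75 + 271/6) + 19193 = (-4800 + 271/6) + 19193 = -28529/6 + 19193 = 86629/6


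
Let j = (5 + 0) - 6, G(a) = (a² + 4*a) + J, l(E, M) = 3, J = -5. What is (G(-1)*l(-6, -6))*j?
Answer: 24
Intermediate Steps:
G(a) = -5 + a² + 4*a (G(a) = (a² + 4*a) - 5 = -5 + a² + 4*a)
j = -1 (j = 5 - 6 = -1)
(G(-1)*l(-6, -6))*j = ((-5 + (-1)² + 4*(-1))*3)*(-1) = ((-5 + 1 - 4)*3)*(-1) = -8*3*(-1) = -24*(-1) = 24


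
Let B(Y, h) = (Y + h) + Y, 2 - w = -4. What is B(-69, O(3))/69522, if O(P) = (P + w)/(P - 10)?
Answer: -325/162218 ≈ -0.0020035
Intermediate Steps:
w = 6 (w = 2 - 1*(-4) = 2 + 4 = 6)
O(P) = (6 + P)/(-10 + P) (O(P) = (P + 6)/(P - 10) = (6 + P)/(-10 + P))
B(Y, h) = h + 2*Y
B(-69, O(3))/69522 = ((6 + 3)/(-10 + 3) + 2*(-69))/69522 = (9/(-7) - 138)*(1/69522) = (-⅐*9 - 138)*(1/69522) = (-9/7 - 138)*(1/69522) = -975/7*1/69522 = -325/162218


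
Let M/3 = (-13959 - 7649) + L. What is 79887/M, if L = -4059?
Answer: -26629/25667 ≈ -1.0375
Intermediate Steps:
M = -77001 (M = 3*((-13959 - 7649) - 4059) = 3*(-21608 - 4059) = 3*(-25667) = -77001)
79887/M = 79887/(-77001) = 79887*(-1/77001) = -26629/25667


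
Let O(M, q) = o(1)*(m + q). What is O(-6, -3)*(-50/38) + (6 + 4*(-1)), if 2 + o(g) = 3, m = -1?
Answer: 138/19 ≈ 7.2632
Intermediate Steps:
o(g) = 1 (o(g) = -2 + 3 = 1)
O(M, q) = -1 + q (O(M, q) = 1*(-1 + q) = -1 + q)
O(-6, -3)*(-50/38) + (6 + 4*(-1)) = (-1 - 3)*(-50/38) + (6 + 4*(-1)) = -(-200)/38 + (6 - 4) = -4*(-25/19) + 2 = 100/19 + 2 = 138/19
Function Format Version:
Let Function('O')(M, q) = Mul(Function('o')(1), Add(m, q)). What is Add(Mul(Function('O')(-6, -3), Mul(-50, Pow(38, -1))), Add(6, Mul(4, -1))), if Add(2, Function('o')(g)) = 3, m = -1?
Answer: Rational(138, 19) ≈ 7.2632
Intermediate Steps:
Function('o')(g) = 1 (Function('o')(g) = Add(-2, 3) = 1)
Function('O')(M, q) = Add(-1, q) (Function('O')(M, q) = Mul(1, Add(-1, q)) = Add(-1, q))
Add(Mul(Function('O')(-6, -3), Mul(-50, Pow(38, -1))), Add(6, Mul(4, -1))) = Add(Mul(Add(-1, -3), Mul(-50, Pow(38, -1))), Add(6, Mul(4, -1))) = Add(Mul(-4, Mul(-50, Rational(1, 38))), Add(6, -4)) = Add(Mul(-4, Rational(-25, 19)), 2) = Add(Rational(100, 19), 2) = Rational(138, 19)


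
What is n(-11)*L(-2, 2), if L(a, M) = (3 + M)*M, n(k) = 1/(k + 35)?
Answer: 5/12 ≈ 0.41667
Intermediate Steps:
n(k) = 1/(35 + k)
L(a, M) = M*(3 + M)
n(-11)*L(-2, 2) = (2*(3 + 2))/(35 - 11) = (2*5)/24 = (1/24)*10 = 5/12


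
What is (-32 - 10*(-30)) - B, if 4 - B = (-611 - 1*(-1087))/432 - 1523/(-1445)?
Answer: 41536279/156060 ≈ 266.16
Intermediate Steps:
B = 287801/156060 (B = 4 - ((-611 - 1*(-1087))/432 - 1523/(-1445)) = 4 - ((-611 + 1087)*(1/432) - 1523*(-1/1445)) = 4 - (476*(1/432) + 1523/1445) = 4 - (119/108 + 1523/1445) = 4 - 1*336439/156060 = 4 - 336439/156060 = 287801/156060 ≈ 1.8442)
(-32 - 10*(-30)) - B = (-32 - 10*(-30)) - 1*287801/156060 = (-32 + 300) - 287801/156060 = 268 - 287801/156060 = 41536279/156060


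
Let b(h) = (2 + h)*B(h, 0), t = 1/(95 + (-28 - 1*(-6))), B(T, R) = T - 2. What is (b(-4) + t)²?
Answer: 769129/5329 ≈ 144.33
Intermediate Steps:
B(T, R) = -2 + T
t = 1/73 (t = 1/(95 + (-28 + 6)) = 1/(95 - 22) = 1/73 ≈ 0.013699)
b(h) = (-2 + h)*(2 + h) (b(h) = (2 + h)*(-2 + h) = (-2 + h)*(2 + h))
(b(-4) + t)² = ((-4 + (-4)²) + 1/73)² = ((-4 + 16) + 1/73)² = (12 + 1/73)² = (877/73)² = 769129/5329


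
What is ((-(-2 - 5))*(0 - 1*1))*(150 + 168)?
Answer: -2226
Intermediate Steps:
((-(-2 - 5))*(0 - 1*1))*(150 + 168) = ((-1*(-7))*(0 - 1))*318 = (7*(-1))*318 = -7*318 = -2226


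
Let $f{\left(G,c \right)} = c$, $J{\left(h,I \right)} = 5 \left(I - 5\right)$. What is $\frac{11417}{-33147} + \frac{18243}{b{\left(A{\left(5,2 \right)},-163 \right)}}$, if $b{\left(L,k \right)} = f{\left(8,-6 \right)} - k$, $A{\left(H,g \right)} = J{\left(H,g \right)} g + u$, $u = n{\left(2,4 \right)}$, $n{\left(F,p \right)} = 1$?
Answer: $\frac{602908252}{5204079} \approx 115.85$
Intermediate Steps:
$J{\left(h,I \right)} = -25 + 5 I$ ($J{\left(h,I \right)} = 5 \left(-5 + I\right) = -25 + 5 I$)
$u = 1$
$A{\left(H,g \right)} = 1 + g \left(-25 + 5 g\right)$ ($A{\left(H,g \right)} = \left(-25 + 5 g\right) g + 1 = g \left(-25 + 5 g\right) + 1 = 1 + g \left(-25 + 5 g\right)$)
$b{\left(L,k \right)} = -6 - k$
$\frac{11417}{-33147} + \frac{18243}{b{\left(A{\left(5,2 \right)},-163 \right)}} = \frac{11417}{-33147} + \frac{18243}{-6 - -163} = 11417 \left(- \frac{1}{33147}\right) + \frac{18243}{-6 + 163} = - \frac{11417}{33147} + \frac{18243}{157} = \frac{602908252}{5204079}$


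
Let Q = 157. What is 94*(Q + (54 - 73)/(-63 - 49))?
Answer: 827341/56 ≈ 14774.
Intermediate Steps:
94*(Q + (54 - 73)/(-63 - 49)) = 94*(157 + (54 - 73)/(-63 - 49)) = 94*(157 - 19/(-112)) = 94*(157 - 19*(-1/112)) = 94*(157 + 19/112) = 94*(17603/112) = 827341/56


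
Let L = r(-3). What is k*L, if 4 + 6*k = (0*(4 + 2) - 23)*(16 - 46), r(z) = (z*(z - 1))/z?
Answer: -1372/3 ≈ -457.33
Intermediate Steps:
r(z) = -1 + z (r(z) = (z*(-1 + z))/z = -1 + z)
L = -4 (L = -1 - 3 = -4)
k = 343/3 (k = -⅔ + ((0*(4 + 2) - 23)*(16 - 46))/6 = -⅔ + ((0*6 - 23)*(-30))/6 = -⅔ + ((0 - 23)*(-30))/6 = -⅔ + (-23*(-30))/6 = -⅔ + (⅙)*690 = -⅔ + 115 = 343/3 ≈ 114.33)
k*L = (343/3)*(-4) = -1372/3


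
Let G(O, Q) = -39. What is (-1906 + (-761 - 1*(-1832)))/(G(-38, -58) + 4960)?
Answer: -835/4921 ≈ -0.16968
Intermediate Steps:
(-1906 + (-761 - 1*(-1832)))/(G(-38, -58) + 4960) = (-1906 + (-761 - 1*(-1832)))/(-39 + 4960) = (-1906 + (-761 + 1832))/4921 = (-1906 + 1071)*(1/4921) = -835*1/4921 = -835/4921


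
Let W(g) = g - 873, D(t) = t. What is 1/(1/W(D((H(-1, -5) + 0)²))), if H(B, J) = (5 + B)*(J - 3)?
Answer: 151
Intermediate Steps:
H(B, J) = (-3 + J)*(5 + B) (H(B, J) = (5 + B)*(-3 + J) = (-3 + J)*(5 + B))
W(g) = -873 + g
1/(1/W(D((H(-1, -5) + 0)²))) = 1/(1/(-873 + ((-15 - 3*(-1) + 5*(-5) - 1*(-5)) + 0)²)) = 1/(1/(-873 + ((-15 + 3 - 25 + 5) + 0)²)) = 1/(1/(-873 + (-32 + 0)²)) = 1/(1/(-873 + (-32)²)) = 1/(1/(-873 + 1024)) = 1/(1/151) = 151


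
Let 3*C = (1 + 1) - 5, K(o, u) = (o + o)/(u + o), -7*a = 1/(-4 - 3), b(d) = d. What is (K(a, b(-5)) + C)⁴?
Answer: 228886641/221533456 ≈ 1.0332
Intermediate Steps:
a = 1/49 (a = -1/(7*(-4 - 3)) = -⅐/(-7) = -⅐*(-⅐) = 1/49 ≈ 0.020408)
K(o, u) = 2*o/(o + u) (K(o, u) = (2*o)/(o + u) = 2*o/(o + u))
C = -1 (C = ((1 + 1) - 5)/3 = (2 - 5)/3 = (⅓)*(-3) = -1)
(K(a, b(-5)) + C)⁴ = (2*(1/49)/(1/49 - 5) - 1)⁴ = (2*(1/49)/(-244/49) - 1)⁴ = (2*(1/49)*(-49/244) - 1)⁴ = (-1/122 - 1)⁴ = (-123/122)⁴ = 228886641/221533456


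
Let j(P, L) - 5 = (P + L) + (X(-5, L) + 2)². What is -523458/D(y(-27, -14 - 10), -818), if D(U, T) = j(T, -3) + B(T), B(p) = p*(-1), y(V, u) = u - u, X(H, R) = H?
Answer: -523458/11 ≈ -47587.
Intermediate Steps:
j(P, L) = 14 + L + P (j(P, L) = 5 + ((P + L) + (-5 + 2)²) = 5 + ((L + P) + (-3)²) = 5 + ((L + P) + 9) = 5 + (9 + L + P) = 14 + L + P)
y(V, u) = 0
B(p) = -p
D(U, T) = 11 (D(U, T) = (14 - 3 + T) - T = (11 + T) - T = 11)
-523458/D(y(-27, -14 - 10), -818) = -523458/11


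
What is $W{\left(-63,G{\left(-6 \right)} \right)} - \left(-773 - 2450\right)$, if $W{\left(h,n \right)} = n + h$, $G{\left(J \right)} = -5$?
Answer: $3155$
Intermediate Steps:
$W{\left(h,n \right)} = h + n$
$W{\left(-63,G{\left(-6 \right)} \right)} - \left(-773 - 2450\right) = \left(-63 - 5\right) - \left(-773 - 2450\right) = -68 - \left(-773 - 2450\right) = -68 - -3223 = -68 + 3223 = 3155$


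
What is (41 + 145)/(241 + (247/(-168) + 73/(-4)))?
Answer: 31248/37175 ≈ 0.84056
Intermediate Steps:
(41 + 145)/(241 + (247/(-168) + 73/(-4))) = 186/(241 + (247*(-1/168) + 73*(-¼))) = 186/(241 + (-247/168 - 73/4)) = 186/(241 - 3313/168) = 186/(37175/168) = 186*(168/37175) = 31248/37175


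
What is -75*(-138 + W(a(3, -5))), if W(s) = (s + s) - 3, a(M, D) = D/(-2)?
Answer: 10200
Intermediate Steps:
a(M, D) = -D/2 (a(M, D) = D*(-½) = -D/2)
W(s) = -3 + 2*s (W(s) = 2*s - 3 = -3 + 2*s)
-75*(-138 + W(a(3, -5))) = -75*(-138 + (-3 + 2*(-½*(-5)))) = -75*(-138 + (-3 + 2*(5/2))) = -75*(-138 + (-3 + 5)) = -75*(-138 + 2) = -75*(-136) = 10200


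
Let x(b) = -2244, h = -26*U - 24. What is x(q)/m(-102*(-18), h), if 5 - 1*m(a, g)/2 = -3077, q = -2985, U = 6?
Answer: -561/1541 ≈ -0.36405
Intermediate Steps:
h = -180 (h = -26*6 - 24 = -156 - 24 = -180)
m(a, g) = 6164 (m(a, g) = 10 - 2*(-3077) = 10 + 6154 = 6164)
x(q)/m(-102*(-18), h) = -2244/6164 = -2244*1/6164 = -561/1541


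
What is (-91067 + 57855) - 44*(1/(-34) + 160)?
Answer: -684262/17 ≈ -40251.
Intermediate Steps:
(-91067 + 57855) - 44*(1/(-34) + 160) = -33212 - 44*(-1/34 + 160) = -33212 - 44*5439/34 = -33212 - 119658/17 = -684262/17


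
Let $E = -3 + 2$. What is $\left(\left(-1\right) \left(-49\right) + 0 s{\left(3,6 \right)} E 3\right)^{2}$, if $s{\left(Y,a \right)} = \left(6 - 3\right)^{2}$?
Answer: $2401$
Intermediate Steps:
$E = -1$
$s{\left(Y,a \right)} = 9$ ($s{\left(Y,a \right)} = 3^{2} = 9$)
$\left(\left(-1\right) \left(-49\right) + 0 s{\left(3,6 \right)} E 3\right)^{2} = \left(\left(-1\right) \left(-49\right) + 0 \cdot 9 \left(\left(-1\right) 3\right)\right)^{2} = \left(49 + 0 \left(-3\right)\right)^{2} = \left(49 + 0\right)^{2} = 49^{2} = 2401$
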